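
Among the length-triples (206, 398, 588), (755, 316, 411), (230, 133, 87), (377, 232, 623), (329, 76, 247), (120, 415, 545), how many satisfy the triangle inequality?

(206,398,588): 206+398 > 588 → valid
(316,411,755): 316+411 ≤ 755 → not valid
(87,133,230): 87+133 ≤ 230 → not valid
(232,377,623): 232+377 ≤ 623 → not valid
(76,247,329): 76+247 ≤ 329 → not valid
(120,415,545): 120+415 ≤ 545 → not valid
1 of the 6 triples forms a triangle.

1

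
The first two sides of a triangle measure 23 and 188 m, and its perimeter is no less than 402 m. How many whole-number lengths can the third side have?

Triangle inequality: 165 < x < 211. Perimeter ≥ 402 gives x ≥ 402 − 23 − 188 = 191.
So 191 ≤ x < 211; integers 191 through 210: 20 values.

20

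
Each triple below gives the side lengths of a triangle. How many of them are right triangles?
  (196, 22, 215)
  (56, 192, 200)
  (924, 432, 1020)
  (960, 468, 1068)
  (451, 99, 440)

(196,22,215): 22²+196² = 38900 < 46225 = 215² → obtuse
(56,192,200): 56²+192² = 40000 = 200² → right
(924,432,1020): 432²+924² = 1040400 = 1020² → right
(960,468,1068): 468²+960² = 1140624 = 1068² → right
(451,99,440): 99²+440² = 203401 = 451² → right
4 of the 5 are right.

4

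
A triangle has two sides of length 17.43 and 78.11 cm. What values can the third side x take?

60.68 < x < 95.54

By the triangle inequality, x must be less than 17.43 + 78.11 = 95.54 and greater than |17.43 − 78.11| = 60.68.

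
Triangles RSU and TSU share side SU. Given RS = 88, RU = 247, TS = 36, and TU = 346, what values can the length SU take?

From triangle RSU: |88 − 247| < SU < 88 + 247, i.e. 159 < SU < 335.
From triangle TSU: 310 < SU < 382.
Both must hold, so SU lies in the intersection.

310 < SU < 335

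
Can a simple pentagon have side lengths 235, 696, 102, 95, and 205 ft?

No

For a pentagon, each side must be shorter than the sum of the others.
Here the longest side is 696, but the remaining 4 sides sum to only 637.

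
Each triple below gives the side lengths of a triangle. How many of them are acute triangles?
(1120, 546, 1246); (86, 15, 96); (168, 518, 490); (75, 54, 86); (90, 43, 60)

(1120,546,1246): 546²+1120² = 1552516 = 1246² → right
(86,15,96): 15²+86² = 7621 < 9216 = 96² → obtuse
(168,518,490): 168²+490² = 268324 = 518² → right
(75,54,86): 54²+75² = 8541 > 7396 = 86² → acute
(90,43,60): 43²+60² = 5449 < 8100 = 90² → obtuse
1 of the 5 is acute.

1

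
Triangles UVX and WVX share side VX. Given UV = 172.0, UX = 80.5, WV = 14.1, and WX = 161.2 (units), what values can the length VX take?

147.1 < VX < 175.3

From triangle UVX: |172.0 − 80.5| < VX < 172.0 + 80.5, i.e. 91.5 < VX < 252.5.
From triangle WVX: 147.1 < VX < 175.3.
Both must hold, so VX lies in the intersection.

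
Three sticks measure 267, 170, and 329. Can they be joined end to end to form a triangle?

Yes

The longest side is 329, and the other two sum to 437.
Since 437 > 329, the triangle inequality holds.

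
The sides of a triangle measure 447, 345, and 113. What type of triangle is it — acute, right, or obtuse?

obtuse

Compare the square of the longest side to the sum of squares of the other two: 113² + 345² = 131794 < 199809 = 447².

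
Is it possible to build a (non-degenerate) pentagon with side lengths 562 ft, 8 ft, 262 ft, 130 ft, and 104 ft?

No

For a pentagon, each side must be shorter than the sum of the others.
Here the longest side is 562, but the remaining 4 sides sum to only 504.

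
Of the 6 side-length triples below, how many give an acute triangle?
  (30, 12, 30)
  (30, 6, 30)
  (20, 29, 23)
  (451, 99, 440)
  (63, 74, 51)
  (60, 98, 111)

(30,12,30): 12²+30² = 1044 > 900 = 30² → acute
(30,6,30): 6²+30² = 936 > 900 = 30² → acute
(20,29,23): 20²+23² = 929 > 841 = 29² → acute
(451,99,440): 99²+440² = 203401 = 451² → right
(63,74,51): 51²+63² = 6570 > 5476 = 74² → acute
(60,98,111): 60²+98² = 13204 > 12321 = 111² → acute
5 of the 6 are acute.

5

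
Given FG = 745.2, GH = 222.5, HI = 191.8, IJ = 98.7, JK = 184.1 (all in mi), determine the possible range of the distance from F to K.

48.1 ≤ FK ≤ 1442.3 mi

The maximum is all hops collinear in one direction: 745.2 + 222.5 + 191.8 + 98.7 + 184.1 = 1442.3.
The longest hop is 745.2; the others sum to 697.1. Folding the others back against it leaves at least 745.2 − 697.1 = 48.1.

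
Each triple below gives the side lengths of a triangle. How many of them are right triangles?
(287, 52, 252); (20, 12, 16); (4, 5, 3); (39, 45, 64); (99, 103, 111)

2

(287,52,252): 52²+252² = 66208 < 82369 = 287² → obtuse
(20,12,16): 12²+16² = 400 = 20² → right
(4,5,3): 3²+4² = 25 = 5² → right
(39,45,64): 39²+45² = 3546 < 4096 = 64² → obtuse
(99,103,111): 99²+103² = 20410 > 12321 = 111² → acute
2 of the 5 are right.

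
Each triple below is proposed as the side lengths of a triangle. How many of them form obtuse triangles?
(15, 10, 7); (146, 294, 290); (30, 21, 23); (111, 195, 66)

(15,10,7): 7²+10² = 149 < 225 = 15² → obtuse
(146,294,290): 146²+290² = 105416 > 86436 = 294² → acute
(30,21,23): 21²+23² = 970 > 900 = 30² → acute
(111,195,66): 66+111 ≤ 195, not a triangle
1 of the 4 is obtuse.

1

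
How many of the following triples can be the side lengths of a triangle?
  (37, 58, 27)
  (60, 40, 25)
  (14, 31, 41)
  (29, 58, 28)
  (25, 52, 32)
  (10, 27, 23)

(27,37,58): 27+37 > 58 → valid
(25,40,60): 25+40 > 60 → valid
(14,31,41): 14+31 > 41 → valid
(28,29,58): 28+29 ≤ 58 → not valid
(25,32,52): 25+32 > 52 → valid
(10,23,27): 10+23 > 27 → valid
5 of the 6 triples form a triangle.

5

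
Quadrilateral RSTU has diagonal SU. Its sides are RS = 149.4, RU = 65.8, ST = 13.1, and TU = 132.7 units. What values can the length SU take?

From triangle RSU: |149.4 − 65.8| < SU < 149.4 + 65.8, i.e. 83.6 < SU < 215.2.
From triangle TSU: 119.6 < SU < 145.8.
Both must hold, so SU lies in the intersection.

119.6 < SU < 145.8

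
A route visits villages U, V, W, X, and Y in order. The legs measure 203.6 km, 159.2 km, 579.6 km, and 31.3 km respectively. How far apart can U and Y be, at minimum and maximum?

The maximum is all hops collinear in one direction: 203.6 + 159.2 + 579.6 + 31.3 = 973.7.
The longest hop is 579.6; the others sum to 394.1. Folding the others back against it leaves at least 579.6 − 394.1 = 185.5.

185.5 ≤ UY ≤ 973.7 km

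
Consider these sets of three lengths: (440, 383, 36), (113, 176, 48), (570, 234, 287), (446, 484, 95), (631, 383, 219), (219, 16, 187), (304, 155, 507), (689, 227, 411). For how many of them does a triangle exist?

(36,383,440): 36+383 ≤ 440 → not valid
(48,113,176): 48+113 ≤ 176 → not valid
(234,287,570): 234+287 ≤ 570 → not valid
(95,446,484): 95+446 > 484 → valid
(219,383,631): 219+383 ≤ 631 → not valid
(16,187,219): 16+187 ≤ 219 → not valid
(155,304,507): 155+304 ≤ 507 → not valid
(227,411,689): 227+411 ≤ 689 → not valid
1 of the 8 triples forms a triangle.

1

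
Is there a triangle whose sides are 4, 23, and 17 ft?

No

The longest side is 23, but the other two sum to only 21.
21 < 23, so the triangle inequality fails.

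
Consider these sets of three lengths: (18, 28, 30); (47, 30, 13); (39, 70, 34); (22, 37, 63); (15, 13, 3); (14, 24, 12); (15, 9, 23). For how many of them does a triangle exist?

(18,28,30): 18+28 > 30 → valid
(13,30,47): 13+30 ≤ 47 → not valid
(34,39,70): 34+39 > 70 → valid
(22,37,63): 22+37 ≤ 63 → not valid
(3,13,15): 3+13 > 15 → valid
(12,14,24): 12+14 > 24 → valid
(9,15,23): 9+15 > 23 → valid
5 of the 7 triples form a triangle.

5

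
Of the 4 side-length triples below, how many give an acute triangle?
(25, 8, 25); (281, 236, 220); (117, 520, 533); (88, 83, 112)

(25,8,25): 8²+25² = 689 > 625 = 25² → acute
(281,236,220): 220²+236² = 104096 > 78961 = 281² → acute
(117,520,533): 117²+520² = 284089 = 533² → right
(88,83,112): 83²+88² = 14633 > 12544 = 112² → acute
3 of the 4 are acute.

3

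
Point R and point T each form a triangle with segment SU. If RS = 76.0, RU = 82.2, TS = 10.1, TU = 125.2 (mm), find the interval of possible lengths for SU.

115.1 < SU < 135.3

From triangle RSU: |76.0 − 82.2| < SU < 76.0 + 82.2, i.e. 6.2 < SU < 158.2.
From triangle TSU: 115.1 < SU < 135.3.
Both must hold, so SU lies in the intersection.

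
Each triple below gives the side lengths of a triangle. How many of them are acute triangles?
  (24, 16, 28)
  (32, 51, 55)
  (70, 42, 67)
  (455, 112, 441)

3

(24,16,28): 16²+24² = 832 > 784 = 28² → acute
(32,51,55): 32²+51² = 3625 > 3025 = 55² → acute
(70,42,67): 42²+67² = 6253 > 4900 = 70² → acute
(455,112,441): 112²+441² = 207025 = 455² → right
3 of the 4 are acute.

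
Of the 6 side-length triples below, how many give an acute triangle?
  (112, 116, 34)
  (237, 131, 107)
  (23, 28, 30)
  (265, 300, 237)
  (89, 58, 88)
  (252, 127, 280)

(112,116,34): 34²+112² = 13700 > 13456 = 116² → acute
(237,131,107): 107²+131² = 28610 < 56169 = 237² → obtuse
(23,28,30): 23²+28² = 1313 > 900 = 30² → acute
(265,300,237): 237²+265² = 126394 > 90000 = 300² → acute
(89,58,88): 58²+88² = 11108 > 7921 = 89² → acute
(252,127,280): 127²+252² = 79633 > 78400 = 280² → acute
5 of the 6 are acute.

5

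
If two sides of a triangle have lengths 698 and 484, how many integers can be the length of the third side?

967

The third side lies in the open interval (214, 1182).
Integers from 215 to 1181 inclusive: 1181 − 215 + 1 = 967.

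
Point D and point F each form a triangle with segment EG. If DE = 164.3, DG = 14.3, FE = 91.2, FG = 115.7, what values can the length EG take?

150.0 < EG < 178.6

From triangle DEG: |164.3 − 14.3| < EG < 164.3 + 14.3, i.e. 150.0 < EG < 178.6.
From triangle FEG: 24.5 < EG < 206.9.
Both must hold, so EG lies in the intersection.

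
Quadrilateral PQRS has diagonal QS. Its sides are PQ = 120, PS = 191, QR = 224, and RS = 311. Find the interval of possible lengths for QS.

87 < QS < 311

From triangle PQS: |120 − 191| < QS < 120 + 191, i.e. 71 < QS < 311.
From triangle RQS: 87 < QS < 535.
Both must hold, so QS lies in the intersection.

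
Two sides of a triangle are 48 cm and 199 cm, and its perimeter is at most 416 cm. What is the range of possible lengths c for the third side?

151 < c ≤ 169 cm

Triangle inequality alone gives 151 < c < 247.
The perimeter condition gives c ≤ 416 − 48 − 199 = 169.
Intersecting the two: 151 < c ≤ 169.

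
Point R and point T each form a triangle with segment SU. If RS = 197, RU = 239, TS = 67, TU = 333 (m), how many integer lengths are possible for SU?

From triangle RSU: 42 < SU < 436.
From triangle TSU: 266 < SU < 400.
Intersection: 266 < SU < 400, so integers 267 through 399: 133 values.

133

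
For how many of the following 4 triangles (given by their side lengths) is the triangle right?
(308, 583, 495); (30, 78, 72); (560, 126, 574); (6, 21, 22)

(308,583,495): 308²+495² = 339889 = 583² → right
(30,78,72): 30²+72² = 6084 = 78² → right
(560,126,574): 126²+560² = 329476 = 574² → right
(6,21,22): 6²+21² = 477 < 484 = 22² → obtuse
3 of the 4 are right.

3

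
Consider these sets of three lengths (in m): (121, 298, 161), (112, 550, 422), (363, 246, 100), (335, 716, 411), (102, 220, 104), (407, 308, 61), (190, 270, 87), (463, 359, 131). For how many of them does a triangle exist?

3

(121,161,298): 121+161 ≤ 298 → not valid
(112,422,550): 112+422 ≤ 550 → not valid
(100,246,363): 100+246 ≤ 363 → not valid
(335,411,716): 335+411 > 716 → valid
(102,104,220): 102+104 ≤ 220 → not valid
(61,308,407): 61+308 ≤ 407 → not valid
(87,190,270): 87+190 > 270 → valid
(131,359,463): 131+359 > 463 → valid
3 of the 8 triples form a triangle.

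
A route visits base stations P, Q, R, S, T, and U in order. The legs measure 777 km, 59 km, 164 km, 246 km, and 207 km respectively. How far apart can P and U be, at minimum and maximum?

101 ≤ PU ≤ 1453 km

The maximum is all hops collinear in one direction: 777 + 59 + 164 + 246 + 207 = 1453.
The longest hop is 777; the others sum to 676. Folding the others back against it leaves at least 777 − 676 = 101.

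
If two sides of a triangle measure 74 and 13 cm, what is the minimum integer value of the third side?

The third side must be strictly greater than |74 − 13| = 61.
The smallest integer above 61 is 62.

62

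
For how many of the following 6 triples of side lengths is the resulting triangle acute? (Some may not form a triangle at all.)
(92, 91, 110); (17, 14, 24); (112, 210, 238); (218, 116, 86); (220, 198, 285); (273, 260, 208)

(92,91,110): 91²+92² = 16745 > 12100 = 110² → acute
(17,14,24): 14²+17² = 485 < 576 = 24² → obtuse
(112,210,238): 112²+210² = 56644 = 238² → right
(218,116,86): 86+116 ≤ 218, not a triangle
(220,198,285): 198²+220² = 87604 > 81225 = 285² → acute
(273,260,208): 208²+260² = 110864 > 74529 = 273² → acute
3 of the 6 are acute.

3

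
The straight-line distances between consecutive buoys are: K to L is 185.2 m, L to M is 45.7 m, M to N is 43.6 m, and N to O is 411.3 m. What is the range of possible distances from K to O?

136.8 ≤ KO ≤ 685.8 m

The maximum is all hops collinear in one direction: 185.2 + 45.7 + 43.6 + 411.3 = 685.8.
The longest hop is 411.3; the others sum to 274.5. Folding the others back against it leaves at least 411.3 − 274.5 = 136.8.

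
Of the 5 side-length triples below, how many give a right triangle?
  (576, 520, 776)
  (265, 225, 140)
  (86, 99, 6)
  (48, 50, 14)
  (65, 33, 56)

4

(576,520,776): 520²+576² = 602176 = 776² → right
(265,225,140): 140²+225² = 70225 = 265² → right
(86,99,6): 6+86 ≤ 99, not a triangle
(48,50,14): 14²+48² = 2500 = 50² → right
(65,33,56): 33²+56² = 4225 = 65² → right
4 of the 5 are right.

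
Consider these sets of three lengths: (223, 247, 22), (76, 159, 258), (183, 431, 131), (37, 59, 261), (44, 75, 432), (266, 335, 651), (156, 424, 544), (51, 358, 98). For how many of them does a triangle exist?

(22,223,247): 22+223 ≤ 247 → not valid
(76,159,258): 76+159 ≤ 258 → not valid
(131,183,431): 131+183 ≤ 431 → not valid
(37,59,261): 37+59 ≤ 261 → not valid
(44,75,432): 44+75 ≤ 432 → not valid
(266,335,651): 266+335 ≤ 651 → not valid
(156,424,544): 156+424 > 544 → valid
(51,98,358): 51+98 ≤ 358 → not valid
1 of the 8 triples forms a triangle.

1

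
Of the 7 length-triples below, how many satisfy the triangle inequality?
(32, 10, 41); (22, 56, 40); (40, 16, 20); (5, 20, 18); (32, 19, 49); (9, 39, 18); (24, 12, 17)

5

(10,32,41): 10+32 > 41 → valid
(22,40,56): 22+40 > 56 → valid
(16,20,40): 16+20 ≤ 40 → not valid
(5,18,20): 5+18 > 20 → valid
(19,32,49): 19+32 > 49 → valid
(9,18,39): 9+18 ≤ 39 → not valid
(12,17,24): 12+17 > 24 → valid
5 of the 7 triples form a triangle.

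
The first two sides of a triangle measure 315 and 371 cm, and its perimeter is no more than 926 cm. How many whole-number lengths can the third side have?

184

Triangle inequality: 56 < x < 686. Perimeter ≤ 926 gives x ≤ 926 − 315 − 371 = 240.
So 56 < x ≤ 240; integers 57 through 240: 184 values.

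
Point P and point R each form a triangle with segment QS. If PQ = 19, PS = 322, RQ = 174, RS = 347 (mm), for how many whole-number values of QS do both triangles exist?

37

From triangle PQS: 303 < QS < 341.
From triangle RQS: 173 < QS < 521.
Intersection: 303 < QS < 341, so integers 304 through 340: 37 values.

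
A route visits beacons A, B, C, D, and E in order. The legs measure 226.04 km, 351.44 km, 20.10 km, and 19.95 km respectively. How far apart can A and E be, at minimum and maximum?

85.35 ≤ AE ≤ 617.53 km

The maximum is all hops collinear in one direction: 226.04 + 351.44 + 20.10 + 19.95 = 617.53.
The longest hop is 351.44; the others sum to 266.09. Folding the others back against it leaves at least 351.44 − 266.09 = 85.35.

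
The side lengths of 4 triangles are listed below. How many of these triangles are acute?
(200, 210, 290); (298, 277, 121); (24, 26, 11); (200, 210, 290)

2

(200,210,290): 200²+210² = 84100 = 290² → right
(298,277,121): 121²+277² = 91370 > 88804 = 298² → acute
(24,26,11): 11²+24² = 697 > 676 = 26² → acute
(200,210,290): 200²+210² = 84100 = 290² → right
2 of the 4 are acute.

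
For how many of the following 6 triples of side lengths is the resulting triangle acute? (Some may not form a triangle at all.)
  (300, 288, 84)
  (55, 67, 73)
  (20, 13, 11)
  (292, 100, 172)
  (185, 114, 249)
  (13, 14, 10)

2

(300,288,84): 84²+288² = 90000 = 300² → right
(55,67,73): 55²+67² = 7514 > 5329 = 73² → acute
(20,13,11): 11²+13² = 290 < 400 = 20² → obtuse
(292,100,172): 100+172 ≤ 292, not a triangle
(185,114,249): 114²+185² = 47221 < 62001 = 249² → obtuse
(13,14,10): 10²+13² = 269 > 196 = 14² → acute
2 of the 6 are acute.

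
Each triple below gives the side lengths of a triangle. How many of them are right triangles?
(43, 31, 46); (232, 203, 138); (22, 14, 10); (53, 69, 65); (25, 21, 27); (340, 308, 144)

1

(43,31,46): 31²+43² = 2810 > 2116 = 46² → acute
(232,203,138): 138²+203² = 60253 > 53824 = 232² → acute
(22,14,10): 10²+14² = 296 < 484 = 22² → obtuse
(53,69,65): 53²+65² = 7034 > 4761 = 69² → acute
(25,21,27): 21²+25² = 1066 > 729 = 27² → acute
(340,308,144): 144²+308² = 115600 = 340² → right
1 of the 6 is right.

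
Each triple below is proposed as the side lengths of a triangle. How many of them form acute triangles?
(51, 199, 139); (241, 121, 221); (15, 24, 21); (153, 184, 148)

(51,199,139): 51+139 ≤ 199, not a triangle
(241,121,221): 121²+221² = 63482 > 58081 = 241² → acute
(15,24,21): 15²+21² = 666 > 576 = 24² → acute
(153,184,148): 148²+153² = 45313 > 33856 = 184² → acute
3 of the 4 are acute.

3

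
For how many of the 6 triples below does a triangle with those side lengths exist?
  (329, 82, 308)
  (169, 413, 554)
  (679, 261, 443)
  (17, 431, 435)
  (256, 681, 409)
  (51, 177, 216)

5

(82,308,329): 82+308 > 329 → valid
(169,413,554): 169+413 > 554 → valid
(261,443,679): 261+443 > 679 → valid
(17,431,435): 17+431 > 435 → valid
(256,409,681): 256+409 ≤ 681 → not valid
(51,177,216): 51+177 > 216 → valid
5 of the 6 triples form a triangle.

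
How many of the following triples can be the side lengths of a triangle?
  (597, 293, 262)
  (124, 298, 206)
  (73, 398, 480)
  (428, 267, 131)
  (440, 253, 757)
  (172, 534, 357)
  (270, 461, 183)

1

(262,293,597): 262+293 ≤ 597 → not valid
(124,206,298): 124+206 > 298 → valid
(73,398,480): 73+398 ≤ 480 → not valid
(131,267,428): 131+267 ≤ 428 → not valid
(253,440,757): 253+440 ≤ 757 → not valid
(172,357,534): 172+357 ≤ 534 → not valid
(183,270,461): 183+270 ≤ 461 → not valid
1 of the 7 triples forms a triangle.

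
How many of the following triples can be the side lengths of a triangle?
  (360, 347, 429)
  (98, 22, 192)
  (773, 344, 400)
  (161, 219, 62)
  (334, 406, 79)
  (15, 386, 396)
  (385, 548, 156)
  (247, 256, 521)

4

(347,360,429): 347+360 > 429 → valid
(22,98,192): 22+98 ≤ 192 → not valid
(344,400,773): 344+400 ≤ 773 → not valid
(62,161,219): 62+161 > 219 → valid
(79,334,406): 79+334 > 406 → valid
(15,386,396): 15+386 > 396 → valid
(156,385,548): 156+385 ≤ 548 → not valid
(247,256,521): 247+256 ≤ 521 → not valid
4 of the 8 triples form a triangle.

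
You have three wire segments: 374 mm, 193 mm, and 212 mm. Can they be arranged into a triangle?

Yes

The longest side is 374, and the other two sum to 405.
Since 405 > 374, the triangle inequality holds.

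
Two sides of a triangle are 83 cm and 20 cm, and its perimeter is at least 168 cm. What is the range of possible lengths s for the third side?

Triangle inequality alone gives 63 < s < 103.
The perimeter condition gives s ≥ 168 − 83 − 20 = 65.
Intersecting the two: 65 ≤ s < 103.

65 ≤ s < 103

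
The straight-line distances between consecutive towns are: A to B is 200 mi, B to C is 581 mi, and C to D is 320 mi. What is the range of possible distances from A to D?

The maximum is all hops collinear in one direction: 200 + 581 + 320 = 1101.
The longest hop is 581; the others sum to 520. Folding the others back against it leaves at least 581 − 520 = 61.

61 ≤ AD ≤ 1101 mi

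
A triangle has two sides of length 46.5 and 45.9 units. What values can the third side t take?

0.6 < t < 92.4

By the triangle inequality, t must be less than 46.5 + 45.9 = 92.4 and greater than |46.5 − 45.9| = 0.6.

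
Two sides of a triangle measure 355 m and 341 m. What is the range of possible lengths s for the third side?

By the triangle inequality, s must be less than 355 + 341 = 696 and greater than |355 − 341| = 14.

14 < s < 696 (m)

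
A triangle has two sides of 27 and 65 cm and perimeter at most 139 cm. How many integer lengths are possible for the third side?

9

Triangle inequality: 38 < x < 92. Perimeter ≤ 139 gives x ≤ 139 − 27 − 65 = 47.
So 38 < x ≤ 47; integers 39 through 47: 9 values.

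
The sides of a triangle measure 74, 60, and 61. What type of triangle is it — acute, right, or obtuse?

acute

Compare the square of the longest side to the sum of squares of the other two: 60² + 61² = 7321 > 5476 = 74².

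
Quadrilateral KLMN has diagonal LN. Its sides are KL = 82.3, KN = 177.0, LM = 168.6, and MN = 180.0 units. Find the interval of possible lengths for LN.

94.7 < LN < 259.3

From triangle KLN: |82.3 − 177.0| < LN < 82.3 + 177.0, i.e. 94.7 < LN < 259.3.
From triangle MLN: 11.4 < LN < 348.6.
Both must hold, so LN lies in the intersection.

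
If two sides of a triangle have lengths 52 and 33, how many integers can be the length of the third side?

The third side lies in the open interval (19, 85).
Integers from 20 to 84 inclusive: 84 − 20 + 1 = 65.

65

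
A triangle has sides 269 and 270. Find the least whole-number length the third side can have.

2

The third side must be strictly greater than |269 − 270| = 1.
The smallest integer above 1 is 2.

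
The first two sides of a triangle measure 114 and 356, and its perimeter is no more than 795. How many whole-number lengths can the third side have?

Triangle inequality: 242 < x < 470. Perimeter ≤ 795 gives x ≤ 795 − 114 − 356 = 325.
So 242 < x ≤ 325; integers 243 through 325: 83 values.

83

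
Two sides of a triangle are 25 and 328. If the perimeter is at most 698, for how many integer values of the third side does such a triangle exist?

42

Triangle inequality: 303 < x < 353. Perimeter ≤ 698 gives x ≤ 698 − 25 − 328 = 345.
So 303 < x ≤ 345; integers 304 through 345: 42 values.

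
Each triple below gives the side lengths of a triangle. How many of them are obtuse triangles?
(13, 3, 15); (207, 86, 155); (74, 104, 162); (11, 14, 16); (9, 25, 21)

4

(13,3,15): 3²+13² = 178 < 225 = 15² → obtuse
(207,86,155): 86²+155² = 31421 < 42849 = 207² → obtuse
(74,104,162): 74²+104² = 16292 < 26244 = 162² → obtuse
(11,14,16): 11²+14² = 317 > 256 = 16² → acute
(9,25,21): 9²+21² = 522 < 625 = 25² → obtuse
4 of the 5 are obtuse.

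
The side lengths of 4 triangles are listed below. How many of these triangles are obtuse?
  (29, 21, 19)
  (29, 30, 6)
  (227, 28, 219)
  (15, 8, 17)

(29,21,19): 19²+21² = 802 < 841 = 29² → obtuse
(29,30,6): 6²+29² = 877 < 900 = 30² → obtuse
(227,28,219): 28²+219² = 48745 < 51529 = 227² → obtuse
(15,8,17): 8²+15² = 289 = 17² → right
3 of the 4 are obtuse.

3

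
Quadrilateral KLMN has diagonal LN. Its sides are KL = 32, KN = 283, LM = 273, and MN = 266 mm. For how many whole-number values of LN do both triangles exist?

From triangle KLN: 251 < LN < 315.
From triangle MLN: 7 < LN < 539.
Intersection: 251 < LN < 315, so integers 252 through 314: 63 values.

63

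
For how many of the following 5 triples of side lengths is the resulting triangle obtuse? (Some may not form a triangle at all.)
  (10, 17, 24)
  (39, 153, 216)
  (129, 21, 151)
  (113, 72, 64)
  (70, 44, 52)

3

(10,17,24): 10²+17² = 389 < 576 = 24² → obtuse
(39,153,216): 39+153 ≤ 216, not a triangle
(129,21,151): 21+129 ≤ 151, not a triangle
(113,72,64): 64²+72² = 9280 < 12769 = 113² → obtuse
(70,44,52): 44²+52² = 4640 < 4900 = 70² → obtuse
3 of the 5 are obtuse.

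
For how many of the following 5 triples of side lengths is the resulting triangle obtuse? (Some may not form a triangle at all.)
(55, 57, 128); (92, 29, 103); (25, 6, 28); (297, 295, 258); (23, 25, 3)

3

(55,57,128): 55+57 ≤ 128, not a triangle
(92,29,103): 29²+92² = 9305 < 10609 = 103² → obtuse
(25,6,28): 6²+25² = 661 < 784 = 28² → obtuse
(297,295,258): 258²+295² = 153589 > 88209 = 297² → acute
(23,25,3): 3²+23² = 538 < 625 = 25² → obtuse
3 of the 5 are obtuse.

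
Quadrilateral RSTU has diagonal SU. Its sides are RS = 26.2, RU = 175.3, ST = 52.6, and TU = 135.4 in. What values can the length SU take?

149.1 < SU < 188.0

From triangle RSU: |26.2 − 175.3| < SU < 26.2 + 175.3, i.e. 149.1 < SU < 201.5.
From triangle TSU: 82.8 < SU < 188.0.
Both must hold, so SU lies in the intersection.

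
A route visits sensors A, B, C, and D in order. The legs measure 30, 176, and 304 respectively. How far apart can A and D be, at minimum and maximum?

The maximum is all hops collinear in one direction: 30 + 176 + 304 = 510.
The longest hop is 304; the others sum to 206. Folding the others back against it leaves at least 304 − 206 = 98.

98 ≤ AD ≤ 510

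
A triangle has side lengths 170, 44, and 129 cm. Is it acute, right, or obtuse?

obtuse

Compare the square of the longest side to the sum of squares of the other two: 44² + 129² = 18577 < 28900 = 170².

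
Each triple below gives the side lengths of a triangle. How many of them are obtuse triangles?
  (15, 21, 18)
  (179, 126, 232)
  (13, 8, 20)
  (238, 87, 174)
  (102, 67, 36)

4

(15,21,18): 15²+18² = 549 > 441 = 21² → acute
(179,126,232): 126²+179² = 47917 < 53824 = 232² → obtuse
(13,8,20): 8²+13² = 233 < 400 = 20² → obtuse
(238,87,174): 87²+174² = 37845 < 56644 = 238² → obtuse
(102,67,36): 36²+67² = 5785 < 10404 = 102² → obtuse
4 of the 5 are obtuse.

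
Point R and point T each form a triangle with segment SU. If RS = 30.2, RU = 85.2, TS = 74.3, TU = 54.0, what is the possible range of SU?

55.0 < SU < 115.4

From triangle RSU: |30.2 − 85.2| < SU < 30.2 + 85.2, i.e. 55.0 < SU < 115.4.
From triangle TSU: 20.3 < SU < 128.3.
Both must hold, so SU lies in the intersection.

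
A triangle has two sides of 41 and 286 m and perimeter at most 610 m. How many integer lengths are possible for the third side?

38

Triangle inequality: 245 < x < 327. Perimeter ≤ 610 gives x ≤ 610 − 41 − 286 = 283.
So 245 < x ≤ 283; integers 246 through 283: 38 values.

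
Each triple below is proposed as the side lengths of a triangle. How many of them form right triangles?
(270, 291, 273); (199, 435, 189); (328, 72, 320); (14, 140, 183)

(270,291,273): 270²+273² = 147429 > 84681 = 291² → acute
(199,435,189): 189+199 ≤ 435, not a triangle
(328,72,320): 72²+320² = 107584 = 328² → right
(14,140,183): 14+140 ≤ 183, not a triangle
1 of the 4 is right.

1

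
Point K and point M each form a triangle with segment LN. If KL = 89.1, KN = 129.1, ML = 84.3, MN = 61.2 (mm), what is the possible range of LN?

From triangle KLN: |89.1 − 129.1| < LN < 89.1 + 129.1, i.e. 40.0 < LN < 218.2.
From triangle MLN: 23.1 < LN < 145.5.
Both must hold, so LN lies in the intersection.

40.0 < LN < 145.5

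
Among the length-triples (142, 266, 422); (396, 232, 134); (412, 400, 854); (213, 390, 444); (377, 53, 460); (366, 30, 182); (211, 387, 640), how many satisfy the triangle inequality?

(142,266,422): 142+266 ≤ 422 → not valid
(134,232,396): 134+232 ≤ 396 → not valid
(400,412,854): 400+412 ≤ 854 → not valid
(213,390,444): 213+390 > 444 → valid
(53,377,460): 53+377 ≤ 460 → not valid
(30,182,366): 30+182 ≤ 366 → not valid
(211,387,640): 211+387 ≤ 640 → not valid
1 of the 7 triples forms a triangle.

1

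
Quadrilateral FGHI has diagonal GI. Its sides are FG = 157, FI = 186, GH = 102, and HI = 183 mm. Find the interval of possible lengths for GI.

From triangle FGI: |157 − 186| < GI < 157 + 186, i.e. 29 < GI < 343.
From triangle HGI: 81 < GI < 285.
Both must hold, so GI lies in the intersection.

81 < GI < 285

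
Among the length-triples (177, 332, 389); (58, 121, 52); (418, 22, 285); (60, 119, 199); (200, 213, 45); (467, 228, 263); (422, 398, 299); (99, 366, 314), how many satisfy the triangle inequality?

(177,332,389): 177+332 > 389 → valid
(52,58,121): 52+58 ≤ 121 → not valid
(22,285,418): 22+285 ≤ 418 → not valid
(60,119,199): 60+119 ≤ 199 → not valid
(45,200,213): 45+200 > 213 → valid
(228,263,467): 228+263 > 467 → valid
(299,398,422): 299+398 > 422 → valid
(99,314,366): 99+314 > 366 → valid
5 of the 8 triples form a triangle.

5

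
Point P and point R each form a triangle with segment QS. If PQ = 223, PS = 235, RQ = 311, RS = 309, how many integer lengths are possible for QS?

From triangle PQS: 12 < QS < 458.
From triangle RQS: 2 < QS < 620.
Intersection: 12 < QS < 458, so integers 13 through 457: 445 values.

445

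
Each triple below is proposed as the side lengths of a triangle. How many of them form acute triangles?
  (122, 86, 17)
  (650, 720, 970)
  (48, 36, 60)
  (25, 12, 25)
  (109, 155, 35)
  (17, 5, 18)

(122,86,17): 17+86 ≤ 122, not a triangle
(650,720,970): 650²+720² = 940900 = 970² → right
(48,36,60): 36²+48² = 3600 = 60² → right
(25,12,25): 12²+25² = 769 > 625 = 25² → acute
(109,155,35): 35+109 ≤ 155, not a triangle
(17,5,18): 5²+17² = 314 < 324 = 18² → obtuse
1 of the 6 is acute.

1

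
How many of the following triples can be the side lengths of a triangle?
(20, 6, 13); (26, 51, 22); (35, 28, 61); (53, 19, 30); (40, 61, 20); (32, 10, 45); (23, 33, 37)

2

(6,13,20): 6+13 ≤ 20 → not valid
(22,26,51): 22+26 ≤ 51 → not valid
(28,35,61): 28+35 > 61 → valid
(19,30,53): 19+30 ≤ 53 → not valid
(20,40,61): 20+40 ≤ 61 → not valid
(10,32,45): 10+32 ≤ 45 → not valid
(23,33,37): 23+33 > 37 → valid
2 of the 7 triples form a triangle.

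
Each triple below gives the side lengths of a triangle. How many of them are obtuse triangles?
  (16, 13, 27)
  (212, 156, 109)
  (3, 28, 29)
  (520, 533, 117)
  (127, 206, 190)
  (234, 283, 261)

(16,13,27): 13²+16² = 425 < 729 = 27² → obtuse
(212,156,109): 109²+156² = 36217 < 44944 = 212² → obtuse
(3,28,29): 3²+28² = 793 < 841 = 29² → obtuse
(520,533,117): 117²+520² = 284089 = 533² → right
(127,206,190): 127²+190² = 52229 > 42436 = 206² → acute
(234,283,261): 234²+261² = 122877 > 80089 = 283² → acute
3 of the 6 are obtuse.

3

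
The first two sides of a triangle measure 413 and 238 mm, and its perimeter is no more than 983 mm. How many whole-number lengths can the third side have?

157

Triangle inequality: 175 < x < 651. Perimeter ≤ 983 gives x ≤ 983 − 413 − 238 = 332.
So 175 < x ≤ 332; integers 176 through 332: 157 values.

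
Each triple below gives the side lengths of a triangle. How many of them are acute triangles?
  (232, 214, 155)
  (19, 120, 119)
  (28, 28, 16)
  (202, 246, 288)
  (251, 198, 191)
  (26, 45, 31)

5

(232,214,155): 155²+214² = 69821 > 53824 = 232² → acute
(19,120,119): 19²+119² = 14522 > 14400 = 120² → acute
(28,28,16): 16²+28² = 1040 > 784 = 28² → acute
(202,246,288): 202²+246² = 101320 > 82944 = 288² → acute
(251,198,191): 191²+198² = 75685 > 63001 = 251² → acute
(26,45,31): 26²+31² = 1637 < 2025 = 45² → obtuse
5 of the 6 are acute.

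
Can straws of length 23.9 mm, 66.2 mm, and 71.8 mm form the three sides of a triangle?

Yes

The longest side is 71.8, and the other two sum to 90.1.
Since 90.1 > 71.8, the triangle inequality holds.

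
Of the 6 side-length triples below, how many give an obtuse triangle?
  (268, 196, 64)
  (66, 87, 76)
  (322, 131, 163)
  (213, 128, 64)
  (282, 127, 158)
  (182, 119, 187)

(268,196,64): 64+196 ≤ 268, not a triangle
(66,87,76): 66²+76² = 10132 > 7569 = 87² → acute
(322,131,163): 131+163 ≤ 322, not a triangle
(213,128,64): 64+128 ≤ 213, not a triangle
(282,127,158): 127²+158² = 41093 < 79524 = 282² → obtuse
(182,119,187): 119²+182² = 47285 > 34969 = 187² → acute
1 of the 6 is obtuse.

1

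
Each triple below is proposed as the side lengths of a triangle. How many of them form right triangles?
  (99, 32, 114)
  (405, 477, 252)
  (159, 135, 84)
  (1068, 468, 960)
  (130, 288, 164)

3

(99,32,114): 32²+99² = 10825 < 12996 = 114² → obtuse
(405,477,252): 252²+405² = 227529 = 477² → right
(159,135,84): 84²+135² = 25281 = 159² → right
(1068,468,960): 468²+960² = 1140624 = 1068² → right
(130,288,164): 130²+164² = 43796 < 82944 = 288² → obtuse
3 of the 5 are right.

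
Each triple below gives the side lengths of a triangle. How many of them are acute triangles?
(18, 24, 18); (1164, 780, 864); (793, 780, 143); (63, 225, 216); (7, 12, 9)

1

(18,24,18): 18²+18² = 648 > 576 = 24² → acute
(1164,780,864): 780²+864² = 1354896 = 1164² → right
(793,780,143): 143²+780² = 628849 = 793² → right
(63,225,216): 63²+216² = 50625 = 225² → right
(7,12,9): 7²+9² = 130 < 144 = 12² → obtuse
1 of the 5 is acute.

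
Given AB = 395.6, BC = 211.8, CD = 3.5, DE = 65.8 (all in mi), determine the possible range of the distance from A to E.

114.5 ≤ AE ≤ 676.7 mi

The maximum is all hops collinear in one direction: 395.6 + 211.8 + 3.5 + 65.8 = 676.7.
The longest hop is 395.6; the others sum to 281.1. Folding the others back against it leaves at least 395.6 − 281.1 = 114.5.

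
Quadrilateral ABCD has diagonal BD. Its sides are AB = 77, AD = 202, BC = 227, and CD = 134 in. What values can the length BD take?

From triangle ABD: |77 − 202| < BD < 77 + 202, i.e. 125 < BD < 279.
From triangle CBD: 93 < BD < 361.
Both must hold, so BD lies in the intersection.

125 < BD < 279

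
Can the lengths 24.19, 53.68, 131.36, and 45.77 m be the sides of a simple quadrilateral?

No

For a quadrilateral, each side must be shorter than the sum of the others.
Here the longest side is 131.36, but the remaining 3 sides sum to only 123.64.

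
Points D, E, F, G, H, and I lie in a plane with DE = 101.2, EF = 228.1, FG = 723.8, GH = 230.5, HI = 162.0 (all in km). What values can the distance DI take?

The maximum is all hops collinear in one direction: 101.2 + 228.1 + 723.8 + 230.5 + 162.0 = 1445.6.
The longest hop is 723.8; the others sum to 721.8. Folding the others back against it leaves at least 723.8 − 721.8 = 2.0.

2.0 ≤ DI ≤ 1445.6 km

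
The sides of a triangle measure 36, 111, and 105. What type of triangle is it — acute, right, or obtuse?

Compare the square of the longest side to the sum of squares of the other two: 36² + 105² = 12321 = 111².

right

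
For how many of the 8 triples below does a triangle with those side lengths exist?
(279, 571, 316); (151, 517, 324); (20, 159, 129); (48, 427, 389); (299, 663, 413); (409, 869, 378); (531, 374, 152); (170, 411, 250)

(279,316,571): 279+316 > 571 → valid
(151,324,517): 151+324 ≤ 517 → not valid
(20,129,159): 20+129 ≤ 159 → not valid
(48,389,427): 48+389 > 427 → valid
(299,413,663): 299+413 > 663 → valid
(378,409,869): 378+409 ≤ 869 → not valid
(152,374,531): 152+374 ≤ 531 → not valid
(170,250,411): 170+250 > 411 → valid
4 of the 8 triples form a triangle.

4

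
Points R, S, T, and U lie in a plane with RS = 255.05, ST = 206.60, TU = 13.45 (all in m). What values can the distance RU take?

The maximum is all hops collinear in one direction: 255.05 + 206.60 + 13.45 = 475.10.
The longest hop is 255.05; the others sum to 220.05. Folding the others back against it leaves at least 255.05 − 220.05 = 35.00.

35.00 ≤ RU ≤ 475.10 m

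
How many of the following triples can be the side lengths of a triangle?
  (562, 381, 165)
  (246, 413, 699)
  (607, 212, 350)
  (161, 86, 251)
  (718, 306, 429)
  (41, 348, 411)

(165,381,562): 165+381 ≤ 562 → not valid
(246,413,699): 246+413 ≤ 699 → not valid
(212,350,607): 212+350 ≤ 607 → not valid
(86,161,251): 86+161 ≤ 251 → not valid
(306,429,718): 306+429 > 718 → valid
(41,348,411): 41+348 ≤ 411 → not valid
1 of the 6 triples forms a triangle.

1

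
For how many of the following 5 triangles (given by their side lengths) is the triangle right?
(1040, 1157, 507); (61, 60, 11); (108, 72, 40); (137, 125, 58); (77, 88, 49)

2

(1040,1157,507): 507²+1040² = 1338649 = 1157² → right
(61,60,11): 11²+60² = 3721 = 61² → right
(108,72,40): 40²+72² = 6784 < 11664 = 108² → obtuse
(137,125,58): 58²+125² = 18989 > 18769 = 137² → acute
(77,88,49): 49²+77² = 8330 > 7744 = 88² → acute
2 of the 5 are right.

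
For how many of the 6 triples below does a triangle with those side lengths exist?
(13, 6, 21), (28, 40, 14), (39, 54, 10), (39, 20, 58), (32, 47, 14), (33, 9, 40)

(6,13,21): 6+13 ≤ 21 → not valid
(14,28,40): 14+28 > 40 → valid
(10,39,54): 10+39 ≤ 54 → not valid
(20,39,58): 20+39 > 58 → valid
(14,32,47): 14+32 ≤ 47 → not valid
(9,33,40): 9+33 > 40 → valid
3 of the 6 triples form a triangle.

3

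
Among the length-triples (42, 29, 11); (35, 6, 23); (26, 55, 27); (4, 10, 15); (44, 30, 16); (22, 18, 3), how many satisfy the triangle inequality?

1

(11,29,42): 11+29 ≤ 42 → not valid
(6,23,35): 6+23 ≤ 35 → not valid
(26,27,55): 26+27 ≤ 55 → not valid
(4,10,15): 4+10 ≤ 15 → not valid
(16,30,44): 16+30 > 44 → valid
(3,18,22): 3+18 ≤ 22 → not valid
1 of the 6 triples forms a triangle.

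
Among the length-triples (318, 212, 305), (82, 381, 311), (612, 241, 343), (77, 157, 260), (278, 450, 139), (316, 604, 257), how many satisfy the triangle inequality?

2

(212,305,318): 212+305 > 318 → valid
(82,311,381): 82+311 > 381 → valid
(241,343,612): 241+343 ≤ 612 → not valid
(77,157,260): 77+157 ≤ 260 → not valid
(139,278,450): 139+278 ≤ 450 → not valid
(257,316,604): 257+316 ≤ 604 → not valid
2 of the 6 triples form a triangle.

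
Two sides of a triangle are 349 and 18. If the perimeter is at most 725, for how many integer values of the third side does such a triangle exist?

Triangle inequality: 331 < x < 367. Perimeter ≤ 725 gives x ≤ 725 − 349 − 18 = 358.
So 331 < x ≤ 358; integers 332 through 358: 27 values.

27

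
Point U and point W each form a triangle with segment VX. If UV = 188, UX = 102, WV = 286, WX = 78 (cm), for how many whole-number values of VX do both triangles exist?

From triangle UVX: 86 < VX < 290.
From triangle WVX: 208 < VX < 364.
Intersection: 208 < VX < 290, so integers 209 through 289: 81 values.

81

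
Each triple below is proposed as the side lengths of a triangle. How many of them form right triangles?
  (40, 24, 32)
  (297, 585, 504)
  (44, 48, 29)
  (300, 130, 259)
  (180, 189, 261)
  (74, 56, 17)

3

(40,24,32): 24²+32² = 1600 = 40² → right
(297,585,504): 297²+504² = 342225 = 585² → right
(44,48,29): 29²+44² = 2777 > 2304 = 48² → acute
(300,130,259): 130²+259² = 83981 < 90000 = 300² → obtuse
(180,189,261): 180²+189² = 68121 = 261² → right
(74,56,17): 17+56 ≤ 74, not a triangle
3 of the 6 are right.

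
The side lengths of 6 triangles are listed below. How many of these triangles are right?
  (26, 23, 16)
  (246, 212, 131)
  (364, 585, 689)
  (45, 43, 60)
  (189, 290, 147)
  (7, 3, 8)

1

(26,23,16): 16²+23² = 785 > 676 = 26² → acute
(246,212,131): 131²+212² = 62105 > 60516 = 246² → acute
(364,585,689): 364²+585² = 474721 = 689² → right
(45,43,60): 43²+45² = 3874 > 3600 = 60² → acute
(189,290,147): 147²+189² = 57330 < 84100 = 290² → obtuse
(7,3,8): 3²+7² = 58 < 64 = 8² → obtuse
1 of the 6 is right.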